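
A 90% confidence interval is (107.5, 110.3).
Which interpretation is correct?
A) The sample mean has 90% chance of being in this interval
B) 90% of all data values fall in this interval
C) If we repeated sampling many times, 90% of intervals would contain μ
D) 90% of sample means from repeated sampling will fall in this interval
C

A) Wrong — x̄ is observed and sits in the interval by construction.
B) Wrong — a CI is about the parameter μ, not individual data values.
C) Correct — this is the frequentist long-run coverage interpretation.
D) Wrong — coverage applies to intervals containing μ, not to future x̄ values.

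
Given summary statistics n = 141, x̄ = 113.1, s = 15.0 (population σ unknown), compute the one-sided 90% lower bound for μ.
μ ≥ 111.47

Lower bound (one-sided):
t* = 1.288 (one-sided for 90%)
Lower bound = x̄ - t* · s/√n = 113.1 - 1.288 · 15.0/√141 = 111.47

We are 90% confident that μ ≥ 111.47.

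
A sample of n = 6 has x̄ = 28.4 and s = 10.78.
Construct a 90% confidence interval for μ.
(19.53, 37.27)

t-interval (σ unknown):
df = n - 1 = 5
t* = 2.015 for 90% confidence

Margin of error = t* · s/√n = 2.015 · 10.78/√6 = 8.87

CI: (19.53, 37.27)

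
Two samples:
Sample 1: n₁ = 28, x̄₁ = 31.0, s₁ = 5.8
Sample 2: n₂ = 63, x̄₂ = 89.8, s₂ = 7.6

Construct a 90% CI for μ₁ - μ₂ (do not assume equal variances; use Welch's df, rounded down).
(-61.23, -56.37)

Difference: x̄₁ - x̄₂ = -58.80
SE = √(s₁²/n₁ + s₂²/n₂) = √(5.8²/28 + 7.6²/63) = 1.4554
df = 66.95 → 66 (Welch–Satterthwaite, rounded down)
t* = 1.668

CI: -58.80 ± 1.668 · 1.4554 = -58.80 ± 2.43 = (-61.23, -56.37)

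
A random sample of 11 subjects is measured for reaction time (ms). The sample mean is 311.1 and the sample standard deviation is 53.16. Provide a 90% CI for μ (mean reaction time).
(282.06, 340.14)

t-interval (σ unknown):
df = n - 1 = 10
t* = 1.812 for 90% confidence

Margin of error = t* · s/√n = 1.812 · 53.16/√11 = 29.04

CI: (282.06, 340.14)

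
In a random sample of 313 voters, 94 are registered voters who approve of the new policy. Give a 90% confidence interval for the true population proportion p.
(0.258, 0.343)

Proportion CI:
p̂ = 94/313 = 0.30032
SE = √(p̂(1-p̂)/n) = √(0.30032 · 0.69968 / 313) = 0.02591

z* = 1.645
Margin = z* · SE = 1.645 · 0.02591 = 0.0426

CI: 0.30032 ± 0.0426 = (0.258, 0.343)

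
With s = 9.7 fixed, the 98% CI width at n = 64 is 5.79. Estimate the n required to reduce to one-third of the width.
n ≈ 576

CI width ∝ 1/√n
To reduce width by factor 3, need √n to grow by 3 → need 3² = 9 times as many samples.

Current: n = 64, width = 5.79
New: n = 576, width ≈ 1.89

Width reduced by factor of 5.79/1.89 = 3.06.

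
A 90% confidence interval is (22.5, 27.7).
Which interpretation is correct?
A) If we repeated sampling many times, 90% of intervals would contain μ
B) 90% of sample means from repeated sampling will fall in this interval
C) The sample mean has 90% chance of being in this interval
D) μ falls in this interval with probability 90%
A

A) Correct — this is the frequentist long-run coverage interpretation.
B) Wrong — coverage applies to intervals containing μ, not to future x̄ values.
C) Wrong — x̄ is observed and sits in the interval by construction.
D) Wrong — μ is fixed; the randomness lives in the interval, not in μ.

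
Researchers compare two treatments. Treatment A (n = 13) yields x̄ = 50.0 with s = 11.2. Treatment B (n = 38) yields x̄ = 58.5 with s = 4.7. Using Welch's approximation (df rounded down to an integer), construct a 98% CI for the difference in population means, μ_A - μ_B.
(-16.98, -0.02)

Difference: x̄₁ - x̄₂ = -8.50
SE = √(s₁²/n₁ + s₂²/n₂) = √(11.2²/13 + 4.7²/38) = 3.1985
df = 13.47 → 13 (Welch–Satterthwaite, rounded down)
t* = 2.650

CI: -8.50 ± 2.650 · 3.1985 = -8.50 ± 8.48 = (-16.98, -0.02)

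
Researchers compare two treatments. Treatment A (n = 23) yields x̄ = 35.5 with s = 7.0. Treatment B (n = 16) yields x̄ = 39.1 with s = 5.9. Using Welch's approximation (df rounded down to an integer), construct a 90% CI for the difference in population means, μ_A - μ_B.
(-7.11, -0.09)

Difference: x̄₁ - x̄₂ = -3.60
SE = √(s₁²/n₁ + s₂²/n₂) = √(7.0²/23 + 5.9²/16) = 2.0751
df = 35.53 → 35 (Welch–Satterthwaite, rounded down)
t* = 1.690

CI: -3.60 ± 1.690 · 2.0751 = -3.60 ± 3.51 = (-7.11, -0.09)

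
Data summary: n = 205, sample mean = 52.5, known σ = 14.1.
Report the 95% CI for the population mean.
(50.57, 54.43)

z-interval (σ known):
z* = 1.960 for 95% confidence

Margin of error = z* · σ/√n = 1.960 · 14.1/√205 = 1.93

CI: (52.5 - 1.93, 52.5 + 1.93) = (50.57, 54.43)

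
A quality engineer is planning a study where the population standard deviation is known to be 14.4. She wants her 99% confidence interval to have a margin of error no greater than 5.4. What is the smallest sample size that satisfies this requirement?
n ≥ 48

For margin E ≤ 5.4:
n ≥ (z* · σ / E)²
n ≥ (2.576 · 14.4 / 5.4)²
n ≥ 47.19

Minimum n = 48 (rounding up)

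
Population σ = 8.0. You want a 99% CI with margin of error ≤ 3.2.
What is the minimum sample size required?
n ≥ 42

For margin E ≤ 3.2:
n ≥ (z* · σ / E)²
n ≥ (2.576 · 8.0 / 3.2)²
n ≥ 41.47

Minimum n = 42 (rounding up)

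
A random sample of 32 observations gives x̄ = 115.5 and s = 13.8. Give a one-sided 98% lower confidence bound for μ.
μ ≥ 110.27

Lower bound (one-sided):
t* = 2.144 (one-sided for 98%)
Lower bound = x̄ - t* · s/√n = 115.5 - 2.144 · 13.8/√32 = 110.27

We are 98% confident that μ ≥ 110.27.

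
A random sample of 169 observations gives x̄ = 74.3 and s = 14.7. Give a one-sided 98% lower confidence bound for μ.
μ ≥ 71.96

Lower bound (one-sided):
t* = 2.070 (one-sided for 98%)
Lower bound = x̄ - t* · s/√n = 74.3 - 2.070 · 14.7/√169 = 71.96

We are 98% confident that μ ≥ 71.96.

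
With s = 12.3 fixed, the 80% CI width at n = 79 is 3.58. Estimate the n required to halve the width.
n ≈ 316

CI width ∝ 1/√n
To reduce width by factor 2, need √n to grow by 2 → need 2² = 4 times as many samples.

Current: n = 79, width = 3.58
New: n = 316, width ≈ 1.78

Width reduced by factor of 3.58/1.78 = 2.01.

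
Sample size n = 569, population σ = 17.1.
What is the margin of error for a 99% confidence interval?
Margin of error = 1.85

Margin of error = z* · σ/√n
= 2.576 · 17.1/√569
= 2.576 · 17.1/23.8537
= 1.85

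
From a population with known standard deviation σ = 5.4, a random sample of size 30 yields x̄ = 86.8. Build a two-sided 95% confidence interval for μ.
(84.87, 88.73)

z-interval (σ known):
z* = 1.960 for 95% confidence

Margin of error = z* · σ/√n = 1.960 · 5.4/√30 = 1.93

CI: (86.8 - 1.93, 86.8 + 1.93) = (84.87, 88.73)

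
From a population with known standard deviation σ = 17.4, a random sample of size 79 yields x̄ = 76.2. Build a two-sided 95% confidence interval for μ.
(72.36, 80.04)

z-interval (σ known):
z* = 1.960 for 95% confidence

Margin of error = z* · σ/√n = 1.960 · 17.4/√79 = 3.84

CI: (76.2 - 3.84, 76.2 + 3.84) = (72.36, 80.04)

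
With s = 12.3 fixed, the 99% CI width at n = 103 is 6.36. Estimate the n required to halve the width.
n ≈ 412

CI width ∝ 1/√n
To reduce width by factor 2, need √n to grow by 2 → need 2² = 4 times as many samples.

Current: n = 103, width = 6.36
New: n = 412, width ≈ 3.14

Width reduced by factor of 6.36/3.14 = 2.03.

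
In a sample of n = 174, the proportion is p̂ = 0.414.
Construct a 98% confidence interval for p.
(0.327, 0.501)

Proportion CI:
SE = √(p̂(1-p̂)/n) = √(0.414 · 0.586 / 174) = 0.03734

z* = 2.326
Margin = z* · SE = 2.326 · 0.03734 = 0.0869

CI: 0.414 ± 0.0869 = (0.327, 0.501)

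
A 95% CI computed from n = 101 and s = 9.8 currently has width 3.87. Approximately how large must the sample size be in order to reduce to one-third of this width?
n ≈ 909

CI width ∝ 1/√n
To reduce width by factor 3, need √n to grow by 3 → need 3² = 9 times as many samples.

Current: n = 101, width = 3.87
New: n = 909, width ≈ 1.28

Width reduced by factor of 3.87/1.28 = 3.02.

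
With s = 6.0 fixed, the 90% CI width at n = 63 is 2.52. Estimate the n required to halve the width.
n ≈ 252

CI width ∝ 1/√n
To reduce width by factor 2, need √n to grow by 2 → need 2² = 4 times as many samples.

Current: n = 63, width = 2.52
New: n = 252, width ≈ 1.25

Width reduced by factor of 2.52/1.25 = 2.02.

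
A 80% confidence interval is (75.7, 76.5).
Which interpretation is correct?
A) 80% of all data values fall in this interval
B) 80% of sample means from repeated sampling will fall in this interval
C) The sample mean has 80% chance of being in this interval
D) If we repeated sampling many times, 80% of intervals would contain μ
D

A) Wrong — a CI is about the parameter μ, not individual data values.
B) Wrong — coverage applies to intervals containing μ, not to future x̄ values.
C) Wrong — x̄ is observed and sits in the interval by construction.
D) Correct — this is the frequentist long-run coverage interpretation.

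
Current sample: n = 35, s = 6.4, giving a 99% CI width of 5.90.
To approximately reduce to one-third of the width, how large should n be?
n ≈ 315

CI width ∝ 1/√n
To reduce width by factor 3, need √n to grow by 3 → need 3² = 9 times as many samples.

Current: n = 35, width = 5.90
New: n = 315, width ≈ 1.87

Width reduced by factor of 5.90/1.87 = 3.16.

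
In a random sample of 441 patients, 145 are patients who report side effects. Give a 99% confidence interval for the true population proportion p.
(0.271, 0.386)

Proportion CI:
p̂ = 145/441 = 0.32880
SE = √(p̂(1-p̂)/n) = √(0.32880 · 0.67120 / 441) = 0.02237

z* = 2.576
Margin = z* · SE = 2.576 · 0.02237 = 0.0576

CI: 0.32880 ± 0.0576 = (0.271, 0.386)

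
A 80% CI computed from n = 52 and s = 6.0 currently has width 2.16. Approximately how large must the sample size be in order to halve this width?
n ≈ 208

CI width ∝ 1/√n
To reduce width by factor 2, need √n to grow by 2 → need 2² = 4 times as many samples.

Current: n = 52, width = 2.16
New: n = 208, width ≈ 1.07

Width reduced by factor of 2.16/1.07 = 2.02.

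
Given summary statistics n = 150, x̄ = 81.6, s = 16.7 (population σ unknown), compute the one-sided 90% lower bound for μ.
μ ≥ 79.85

Lower bound (one-sided):
t* = 1.287 (one-sided for 90%)
Lower bound = x̄ - t* · s/√n = 81.6 - 1.287 · 16.7/√150 = 79.85

We are 90% confident that μ ≥ 79.85.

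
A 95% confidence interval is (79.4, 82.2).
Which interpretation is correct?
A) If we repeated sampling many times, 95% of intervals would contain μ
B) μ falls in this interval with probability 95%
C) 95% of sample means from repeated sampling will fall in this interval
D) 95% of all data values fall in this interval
A

A) Correct — this is the frequentist long-run coverage interpretation.
B) Wrong — μ is fixed; the randomness lives in the interval, not in μ.
C) Wrong — coverage applies to intervals containing μ, not to future x̄ values.
D) Wrong — a CI is about the parameter μ, not individual data values.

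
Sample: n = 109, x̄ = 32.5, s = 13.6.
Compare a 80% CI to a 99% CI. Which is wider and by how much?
99% CI is wider by 3.47

df = 108
80% CI: t* = 1.289, (30.82, 34.18), width = 2 · t* · s/√n = 3.36
99% CI: t* = 2.622, (29.08, 35.92), width = 2 · t* · s/√n = 6.83

The 99% CI is wider by 6.83 - 3.36 = 3.47.
Higher confidence requires a wider interval.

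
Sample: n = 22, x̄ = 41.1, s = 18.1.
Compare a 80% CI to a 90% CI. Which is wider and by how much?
90% CI is wider by 3.07

df = 21
80% CI: t* = 1.323, (35.99, 46.21), width = 2 · t* · s/√n = 10.21
90% CI: t* = 1.721, (34.46, 47.74), width = 2 · t* · s/√n = 13.28

The 90% CI is wider by 13.28 - 10.21 = 3.07.
Higher confidence requires a wider interval.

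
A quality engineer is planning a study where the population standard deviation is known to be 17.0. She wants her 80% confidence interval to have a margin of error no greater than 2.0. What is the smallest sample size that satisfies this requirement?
n ≥ 119

For margin E ≤ 2.0:
n ≥ (z* · σ / E)²
n ≥ (1.282 · 17.0 / 2.0)²
n ≥ 118.74

Minimum n = 119 (rounding up)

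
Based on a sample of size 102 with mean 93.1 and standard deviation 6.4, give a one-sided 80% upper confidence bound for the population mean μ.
μ ≤ 93.64

Upper bound (one-sided):
t* = 0.845 (one-sided for 80%)
Upper bound = x̄ + t* · s/√n = 93.1 + 0.845 · 6.4/√102 = 93.64

We are 80% confident that μ ≤ 93.64.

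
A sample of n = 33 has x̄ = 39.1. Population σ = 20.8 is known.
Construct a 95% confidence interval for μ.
(32.00, 46.20)

z-interval (σ known):
z* = 1.960 for 95% confidence

Margin of error = z* · σ/√n = 1.960 · 20.8/√33 = 7.10

CI: (39.1 - 7.10, 39.1 + 7.10) = (32.00, 46.20)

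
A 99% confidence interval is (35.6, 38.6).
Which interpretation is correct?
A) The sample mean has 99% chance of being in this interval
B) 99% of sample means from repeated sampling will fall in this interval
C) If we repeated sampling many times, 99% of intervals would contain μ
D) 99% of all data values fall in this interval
C

A) Wrong — x̄ is observed and sits in the interval by construction.
B) Wrong — coverage applies to intervals containing μ, not to future x̄ values.
C) Correct — this is the frequentist long-run coverage interpretation.
D) Wrong — a CI is about the parameter μ, not individual data values.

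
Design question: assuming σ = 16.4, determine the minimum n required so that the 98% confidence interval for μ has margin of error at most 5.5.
n ≥ 49

For margin E ≤ 5.5:
n ≥ (z* · σ / E)²
n ≥ (2.326 · 16.4 / 5.5)²
n ≥ 48.10

Minimum n = 49 (rounding up)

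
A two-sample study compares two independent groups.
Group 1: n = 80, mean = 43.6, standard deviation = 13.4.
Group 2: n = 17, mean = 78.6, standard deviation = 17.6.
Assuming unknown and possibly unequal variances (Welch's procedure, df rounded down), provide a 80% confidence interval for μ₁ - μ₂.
(-40.99, -29.01)

Difference: x̄₁ - x̄₂ = -35.00
SE = √(s₁²/n₁ + s₂²/n₂) = √(13.4²/80 + 17.6²/17) = 4.5239
df = 20.12 → 20 (Welch–Satterthwaite, rounded down)
t* = 1.325

CI: -35.00 ± 1.325 · 4.5239 = -35.00 ± 5.99 = (-40.99, -29.01)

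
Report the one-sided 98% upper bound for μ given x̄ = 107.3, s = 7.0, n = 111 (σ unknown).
μ ≤ 108.68

Upper bound (one-sided):
t* = 2.078 (one-sided for 98%)
Upper bound = x̄ + t* · s/√n = 107.3 + 2.078 · 7.0/√111 = 108.68

We are 98% confident that μ ≤ 108.68.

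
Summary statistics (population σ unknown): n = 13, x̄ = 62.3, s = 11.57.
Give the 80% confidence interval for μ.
(57.95, 66.65)

t-interval (σ unknown):
df = n - 1 = 12
t* = 1.356 for 80% confidence

Margin of error = t* · s/√n = 1.356 · 11.57/√13 = 4.35

CI: (57.95, 66.65)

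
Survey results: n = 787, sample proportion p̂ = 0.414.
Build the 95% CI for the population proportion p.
(0.380, 0.448)

Proportion CI:
SE = √(p̂(1-p̂)/n) = √(0.414 · 0.586 / 787) = 0.01756

z* = 1.960
Margin = z* · SE = 1.960 · 0.01756 = 0.0344

CI: 0.414 ± 0.0344 = (0.380, 0.448)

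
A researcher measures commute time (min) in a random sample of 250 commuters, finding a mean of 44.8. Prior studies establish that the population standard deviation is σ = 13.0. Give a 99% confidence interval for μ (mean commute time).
(42.68, 46.92)

z-interval (σ known):
z* = 2.576 for 99% confidence

Margin of error = z* · σ/√n = 2.576 · 13.0/√250 = 2.12

CI: (44.8 - 2.12, 44.8 + 2.12) = (42.68, 46.92)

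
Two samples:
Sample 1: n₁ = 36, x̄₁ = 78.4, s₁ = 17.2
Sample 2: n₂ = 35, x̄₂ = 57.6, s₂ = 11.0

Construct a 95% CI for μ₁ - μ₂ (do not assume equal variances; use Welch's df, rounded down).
(13.96, 27.64)

Difference: x̄₁ - x̄₂ = 20.80
SE = √(s₁²/n₁ + s₂²/n₂) = √(17.2²/36 + 11.0²/35) = 3.4169
df = 59.76 → 59 (Welch–Satterthwaite, rounded down)
t* = 2.001

CI: 20.80 ± 2.001 · 3.4169 = 20.80 ± 6.84 = (13.96, 27.64)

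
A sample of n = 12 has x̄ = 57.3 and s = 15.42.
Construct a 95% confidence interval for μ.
(47.50, 67.10)

t-interval (σ unknown):
df = n - 1 = 11
t* = 2.201 for 95% confidence

Margin of error = t* · s/√n = 2.201 · 15.42/√12 = 9.80

CI: (47.50, 67.10)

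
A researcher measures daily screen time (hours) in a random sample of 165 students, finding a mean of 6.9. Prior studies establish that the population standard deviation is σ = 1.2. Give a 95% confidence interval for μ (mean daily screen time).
(6.72, 7.08)

z-interval (σ known):
z* = 1.960 for 95% confidence

Margin of error = z* · σ/√n = 1.960 · 1.2/√165 = 0.18

CI: (6.9 - 0.18, 6.9 + 0.18) = (6.72, 7.08)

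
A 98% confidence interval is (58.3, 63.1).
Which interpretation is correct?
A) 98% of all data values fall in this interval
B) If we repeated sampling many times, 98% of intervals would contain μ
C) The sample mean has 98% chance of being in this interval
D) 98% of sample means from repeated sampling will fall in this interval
B

A) Wrong — a CI is about the parameter μ, not individual data values.
B) Correct — this is the frequentist long-run coverage interpretation.
C) Wrong — x̄ is observed and sits in the interval by construction.
D) Wrong — coverage applies to intervals containing μ, not to future x̄ values.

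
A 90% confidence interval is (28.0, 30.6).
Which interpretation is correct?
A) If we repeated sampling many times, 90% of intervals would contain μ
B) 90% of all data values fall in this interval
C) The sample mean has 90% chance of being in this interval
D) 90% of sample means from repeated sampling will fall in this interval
A

A) Correct — this is the frequentist long-run coverage interpretation.
B) Wrong — a CI is about the parameter μ, not individual data values.
C) Wrong — x̄ is observed and sits in the interval by construction.
D) Wrong — coverage applies to intervals containing μ, not to future x̄ values.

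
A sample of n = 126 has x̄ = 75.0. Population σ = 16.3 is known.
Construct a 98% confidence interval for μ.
(71.62, 78.38)

z-interval (σ known):
z* = 2.326 for 98% confidence

Margin of error = z* · σ/√n = 2.326 · 16.3/√126 = 3.38

CI: (75.0 - 3.38, 75.0 + 3.38) = (71.62, 78.38)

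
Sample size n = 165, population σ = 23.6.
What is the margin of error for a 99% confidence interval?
Margin of error = 4.73

Margin of error = z* · σ/√n
= 2.576 · 23.6/√165
= 2.576 · 23.6/12.8452
= 4.73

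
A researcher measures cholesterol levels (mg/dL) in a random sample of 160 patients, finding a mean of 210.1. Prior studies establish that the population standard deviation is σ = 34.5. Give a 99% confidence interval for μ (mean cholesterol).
(203.07, 217.13)

z-interval (σ known):
z* = 2.576 for 99% confidence

Margin of error = z* · σ/√n = 2.576 · 34.5/√160 = 7.03

CI: (210.1 - 7.03, 210.1 + 7.03) = (203.07, 217.13)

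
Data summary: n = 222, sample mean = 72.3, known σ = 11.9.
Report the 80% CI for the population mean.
(71.28, 73.32)

z-interval (σ known):
z* = 1.282 for 80% confidence

Margin of error = z* · σ/√n = 1.282 · 11.9/√222 = 1.02

CI: (72.3 - 1.02, 72.3 + 1.02) = (71.28, 73.32)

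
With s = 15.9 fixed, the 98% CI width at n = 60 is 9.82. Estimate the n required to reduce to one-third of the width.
n ≈ 540

CI width ∝ 1/√n
To reduce width by factor 3, need √n to grow by 3 → need 3² = 9 times as many samples.

Current: n = 60, width = 9.82
New: n = 540, width ≈ 3.19

Width reduced by factor of 9.82/3.19 = 3.08.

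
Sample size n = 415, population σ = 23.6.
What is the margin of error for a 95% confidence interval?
Margin of error = 2.27

Margin of error = z* · σ/√n
= 1.960 · 23.6/√415
= 1.960 · 23.6/20.3715
= 2.27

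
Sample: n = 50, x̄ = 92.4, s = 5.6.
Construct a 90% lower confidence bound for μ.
μ ≥ 91.37

Lower bound (one-sided):
t* = 1.299 (one-sided for 90%)
Lower bound = x̄ - t* · s/√n = 92.4 - 1.299 · 5.6/√50 = 91.37

We are 90% confident that μ ≥ 91.37.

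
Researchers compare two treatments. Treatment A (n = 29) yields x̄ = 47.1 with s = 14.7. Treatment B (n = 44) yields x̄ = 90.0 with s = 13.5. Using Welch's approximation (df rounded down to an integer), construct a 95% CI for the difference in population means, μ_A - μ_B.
(-49.72, -36.08)

Difference: x̄₁ - x̄₂ = -42.90
SE = √(s₁²/n₁ + s₂²/n₂) = √(14.7²/29 + 13.5²/44) = 3.4049
df = 56.43 → 56 (Welch–Satterthwaite, rounded down)
t* = 2.003

CI: -42.90 ± 2.003 · 3.4049 = -42.90 ± 6.82 = (-49.72, -36.08)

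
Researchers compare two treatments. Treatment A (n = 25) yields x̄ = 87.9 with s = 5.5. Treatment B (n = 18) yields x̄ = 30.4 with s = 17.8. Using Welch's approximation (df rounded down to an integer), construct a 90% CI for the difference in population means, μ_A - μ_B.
(50.00, 65.00)

Difference: x̄₁ - x̄₂ = 57.50
SE = √(s₁²/n₁ + s₂²/n₂) = √(5.5²/25 + 17.8²/18) = 4.3373
df = 19.35 → 19 (Welch–Satterthwaite, rounded down)
t* = 1.729

CI: 57.50 ± 1.729 · 4.3373 = 57.50 ± 7.50 = (50.00, 65.00)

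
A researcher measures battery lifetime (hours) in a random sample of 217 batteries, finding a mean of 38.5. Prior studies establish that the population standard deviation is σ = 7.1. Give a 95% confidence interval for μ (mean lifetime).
(37.56, 39.44)

z-interval (σ known):
z* = 1.960 for 95% confidence

Margin of error = z* · σ/√n = 1.960 · 7.1/√217 = 0.94

CI: (38.5 - 0.94, 38.5 + 0.94) = (37.56, 39.44)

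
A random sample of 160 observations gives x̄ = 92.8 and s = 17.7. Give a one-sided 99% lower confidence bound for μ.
μ ≥ 89.51

Lower bound (one-sided):
t* = 2.350 (one-sided for 99%)
Lower bound = x̄ - t* · s/√n = 92.8 - 2.350 · 17.7/√160 = 89.51

We are 99% confident that μ ≥ 89.51.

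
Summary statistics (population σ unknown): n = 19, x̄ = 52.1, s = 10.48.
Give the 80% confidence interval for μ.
(48.90, 55.30)

t-interval (σ unknown):
df = n - 1 = 18
t* = 1.330 for 80% confidence

Margin of error = t* · s/√n = 1.330 · 10.48/√19 = 3.20

CI: (48.90, 55.30)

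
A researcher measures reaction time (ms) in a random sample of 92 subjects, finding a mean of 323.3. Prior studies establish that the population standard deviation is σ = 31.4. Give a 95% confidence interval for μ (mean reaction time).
(316.88, 329.72)

z-interval (σ known):
z* = 1.960 for 95% confidence

Margin of error = z* · σ/√n = 1.960 · 31.4/√92 = 6.42

CI: (323.3 - 6.42, 323.3 + 6.42) = (316.88, 329.72)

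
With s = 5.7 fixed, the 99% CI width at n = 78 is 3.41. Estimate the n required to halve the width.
n ≈ 312

CI width ∝ 1/√n
To reduce width by factor 2, need √n to grow by 2 → need 2² = 4 times as many samples.

Current: n = 78, width = 3.41
New: n = 312, width ≈ 1.67

Width reduced by factor of 3.41/1.67 = 2.04.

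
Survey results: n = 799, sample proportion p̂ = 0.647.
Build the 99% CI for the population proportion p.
(0.603, 0.691)

Proportion CI:
SE = √(p̂(1-p̂)/n) = √(0.647 · 0.353 / 799) = 0.01691

z* = 2.576
Margin = z* · SE = 2.576 · 0.01691 = 0.0436

CI: 0.647 ± 0.0436 = (0.603, 0.691)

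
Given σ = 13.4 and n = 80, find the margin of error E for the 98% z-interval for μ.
Margin of error = 3.48

Margin of error = z* · σ/√n
= 2.326 · 13.4/√80
= 2.326 · 13.4/8.9443
= 3.48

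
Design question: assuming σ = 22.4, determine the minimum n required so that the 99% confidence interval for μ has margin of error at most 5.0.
n ≥ 134

For margin E ≤ 5.0:
n ≥ (z* · σ / E)²
n ≥ (2.576 · 22.4 / 5.0)²
n ≥ 133.18

Minimum n = 134 (rounding up)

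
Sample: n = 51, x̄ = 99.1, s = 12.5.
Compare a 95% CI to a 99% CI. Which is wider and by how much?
99% CI is wider by 2.34

df = 50
95% CI: t* = 2.009, (95.58, 102.62), width = 2 · t* · s/√n = 7.03
99% CI: t* = 2.678, (94.41, 103.79), width = 2 · t* · s/√n = 9.37

The 99% CI is wider by 9.37 - 7.03 = 2.34.
Higher confidence requires a wider interval.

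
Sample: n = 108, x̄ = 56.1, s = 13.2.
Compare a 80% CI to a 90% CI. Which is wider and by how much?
90% CI is wider by 0.93

df = 107
80% CI: t* = 1.290, (54.46, 57.74), width = 2 · t* · s/√n = 3.28
90% CI: t* = 1.659, (53.99, 58.21), width = 2 · t* · s/√n = 4.21

The 90% CI is wider by 4.21 - 3.28 = 0.93.
Higher confidence requires a wider interval.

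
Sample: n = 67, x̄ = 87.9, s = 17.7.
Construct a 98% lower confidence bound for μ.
μ ≥ 83.37

Lower bound (one-sided):
t* = 2.095 (one-sided for 98%)
Lower bound = x̄ - t* · s/√n = 87.9 - 2.095 · 17.7/√67 = 83.37

We are 98% confident that μ ≥ 83.37.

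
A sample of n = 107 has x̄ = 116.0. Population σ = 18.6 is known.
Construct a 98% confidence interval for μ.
(111.82, 120.18)

z-interval (σ known):
z* = 2.326 for 98% confidence

Margin of error = z* · σ/√n = 2.326 · 18.6/√107 = 4.18

CI: (116.0 - 4.18, 116.0 + 4.18) = (111.82, 120.18)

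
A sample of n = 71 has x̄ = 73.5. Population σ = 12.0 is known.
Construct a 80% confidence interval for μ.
(71.67, 75.33)

z-interval (σ known):
z* = 1.282 for 80% confidence

Margin of error = z* · σ/√n = 1.282 · 12.0/√71 = 1.83

CI: (73.5 - 1.83, 73.5 + 1.83) = (71.67, 75.33)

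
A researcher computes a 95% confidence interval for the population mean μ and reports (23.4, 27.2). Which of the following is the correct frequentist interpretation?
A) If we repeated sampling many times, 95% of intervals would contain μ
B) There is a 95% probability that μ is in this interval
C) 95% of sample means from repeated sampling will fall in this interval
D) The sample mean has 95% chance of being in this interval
A

A) Correct — this is the frequentist long-run coverage interpretation.
B) Wrong — μ is fixed; the randomness lives in the interval, not in μ.
C) Wrong — coverage applies to intervals containing μ, not to future x̄ values.
D) Wrong — x̄ is observed and sits in the interval by construction.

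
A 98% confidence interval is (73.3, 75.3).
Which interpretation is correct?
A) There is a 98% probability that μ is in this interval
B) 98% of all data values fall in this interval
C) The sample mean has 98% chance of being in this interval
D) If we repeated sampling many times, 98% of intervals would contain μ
D

A) Wrong — μ is fixed; the randomness lives in the interval, not in μ.
B) Wrong — a CI is about the parameter μ, not individual data values.
C) Wrong — x̄ is observed and sits in the interval by construction.
D) Correct — this is the frequentist long-run coverage interpretation.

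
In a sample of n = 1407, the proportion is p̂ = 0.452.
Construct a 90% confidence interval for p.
(0.430, 0.474)

Proportion CI:
SE = √(p̂(1-p̂)/n) = √(0.452 · 0.548 / 1407) = 0.01327

z* = 1.645
Margin = z* · SE = 1.645 · 0.01327 = 0.0218

CI: 0.452 ± 0.0218 = (0.430, 0.474)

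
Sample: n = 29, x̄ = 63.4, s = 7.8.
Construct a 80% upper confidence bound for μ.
μ ≤ 64.64

Upper bound (one-sided):
t* = 0.855 (one-sided for 80%)
Upper bound = x̄ + t* · s/√n = 63.4 + 0.855 · 7.8/√29 = 64.64

We are 80% confident that μ ≤ 64.64.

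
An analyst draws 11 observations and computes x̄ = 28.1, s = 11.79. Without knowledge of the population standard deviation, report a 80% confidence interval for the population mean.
(23.22, 32.98)

t-interval (σ unknown):
df = n - 1 = 10
t* = 1.372 for 80% confidence

Margin of error = t* · s/√n = 1.372 · 11.79/√11 = 4.88

CI: (23.22, 32.98)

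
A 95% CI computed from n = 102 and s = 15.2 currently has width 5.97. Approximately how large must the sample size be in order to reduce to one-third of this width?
n ≈ 918

CI width ∝ 1/√n
To reduce width by factor 3, need √n to grow by 3 → need 3² = 9 times as many samples.

Current: n = 102, width = 5.97
New: n = 918, width ≈ 1.97

Width reduced by factor of 5.97/1.97 = 3.03.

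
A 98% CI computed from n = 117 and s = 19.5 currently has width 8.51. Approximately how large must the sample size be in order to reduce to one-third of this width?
n ≈ 1053

CI width ∝ 1/√n
To reduce width by factor 3, need √n to grow by 3 → need 3² = 9 times as many samples.

Current: n = 117, width = 8.51
New: n = 1053, width ≈ 2.80

Width reduced by factor of 8.51/2.80 = 3.04.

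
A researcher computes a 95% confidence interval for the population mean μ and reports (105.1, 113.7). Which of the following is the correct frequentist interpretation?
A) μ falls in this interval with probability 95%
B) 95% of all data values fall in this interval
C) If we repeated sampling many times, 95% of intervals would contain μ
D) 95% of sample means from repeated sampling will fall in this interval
C

A) Wrong — μ is fixed; the randomness lives in the interval, not in μ.
B) Wrong — a CI is about the parameter μ, not individual data values.
C) Correct — this is the frequentist long-run coverage interpretation.
D) Wrong — coverage applies to intervals containing μ, not to future x̄ values.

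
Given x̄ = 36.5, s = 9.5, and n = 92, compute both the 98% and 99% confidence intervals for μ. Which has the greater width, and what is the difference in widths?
99% CI is wider by 0.52

df = 91
98% CI: t* = 2.368, (34.15, 38.85), width = 2 · t* · s/√n = 4.69
99% CI: t* = 2.631, (33.89, 39.11), width = 2 · t* · s/√n = 5.21

The 99% CI is wider by 5.21 - 4.69 = 0.52.
Higher confidence requires a wider interval.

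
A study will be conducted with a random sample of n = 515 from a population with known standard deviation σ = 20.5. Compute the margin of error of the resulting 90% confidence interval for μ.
Margin of error = 1.49

Margin of error = z* · σ/√n
= 1.645 · 20.5/√515
= 1.645 · 20.5/22.6936
= 1.49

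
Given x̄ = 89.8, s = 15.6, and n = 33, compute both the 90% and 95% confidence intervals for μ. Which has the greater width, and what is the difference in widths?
95% CI is wider by 1.86

df = 32
90% CI: t* = 1.694, (85.20, 94.40), width = 2 · t* · s/√n = 9.20
95% CI: t* = 2.037, (84.27, 95.33), width = 2 · t* · s/√n = 11.06

The 95% CI is wider by 11.06 - 9.20 = 1.86.
Higher confidence requires a wider interval.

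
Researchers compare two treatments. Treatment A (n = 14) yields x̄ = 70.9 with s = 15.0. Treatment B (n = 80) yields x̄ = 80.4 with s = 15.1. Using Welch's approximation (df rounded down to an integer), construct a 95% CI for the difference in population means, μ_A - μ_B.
(-18.68, -0.32)

Difference: x̄₁ - x̄₂ = -9.50
SE = √(s₁²/n₁ + s₂²/n₂) = √(15.0²/14 + 15.1²/80) = 4.3499
df = 17.93 → 17 (Welch–Satterthwaite, rounded down)
t* = 2.110

CI: -9.50 ± 2.110 · 4.3499 = -9.50 ± 9.18 = (-18.68, -0.32)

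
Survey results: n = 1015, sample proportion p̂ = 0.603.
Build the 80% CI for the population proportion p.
(0.583, 0.623)

Proportion CI:
SE = √(p̂(1-p̂)/n) = √(0.603 · 0.397 / 1015) = 0.01536

z* = 1.282
Margin = z* · SE = 1.282 · 0.01536 = 0.0197

CI: 0.603 ± 0.0197 = (0.583, 0.623)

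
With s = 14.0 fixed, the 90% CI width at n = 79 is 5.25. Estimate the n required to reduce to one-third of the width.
n ≈ 711

CI width ∝ 1/√n
To reduce width by factor 3, need √n to grow by 3 → need 3² = 9 times as many samples.

Current: n = 79, width = 5.25
New: n = 711, width ≈ 1.73

Width reduced by factor of 5.25/1.73 = 3.03.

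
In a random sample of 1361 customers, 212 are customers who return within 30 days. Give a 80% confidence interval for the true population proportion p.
(0.143, 0.168)

Proportion CI:
p̂ = 212/1361 = 0.15577
SE = √(p̂(1-p̂)/n) = √(0.15577 · 0.84423 / 1361) = 0.00983

z* = 1.282
Margin = z* · SE = 1.282 · 0.00983 = 0.0126

CI: 0.15577 ± 0.0126 = (0.143, 0.168)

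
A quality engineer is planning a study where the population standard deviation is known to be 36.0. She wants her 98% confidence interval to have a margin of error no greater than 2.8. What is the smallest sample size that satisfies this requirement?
n ≥ 895

For margin E ≤ 2.8:
n ≥ (z* · σ / E)²
n ≥ (2.326 · 36.0 / 2.8)²
n ≥ 894.35

Minimum n = 895 (rounding up)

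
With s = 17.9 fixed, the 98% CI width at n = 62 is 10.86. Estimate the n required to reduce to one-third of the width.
n ≈ 558

CI width ∝ 1/√n
To reduce width by factor 3, need √n to grow by 3 → need 3² = 9 times as many samples.

Current: n = 62, width = 10.86
New: n = 558, width ≈ 3.54

Width reduced by factor of 10.86/3.54 = 3.07.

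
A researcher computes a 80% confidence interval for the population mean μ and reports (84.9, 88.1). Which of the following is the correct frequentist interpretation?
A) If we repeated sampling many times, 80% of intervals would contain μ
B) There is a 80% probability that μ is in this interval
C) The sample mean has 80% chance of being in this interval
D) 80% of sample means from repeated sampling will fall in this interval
A

A) Correct — this is the frequentist long-run coverage interpretation.
B) Wrong — μ is fixed; the randomness lives in the interval, not in μ.
C) Wrong — x̄ is observed and sits in the interval by construction.
D) Wrong — coverage applies to intervals containing μ, not to future x̄ values.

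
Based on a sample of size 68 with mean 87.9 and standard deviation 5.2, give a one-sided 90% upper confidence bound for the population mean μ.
μ ≤ 88.72

Upper bound (one-sided):
t* = 1.294 (one-sided for 90%)
Upper bound = x̄ + t* · s/√n = 87.9 + 1.294 · 5.2/√68 = 88.72

We are 90% confident that μ ≤ 88.72.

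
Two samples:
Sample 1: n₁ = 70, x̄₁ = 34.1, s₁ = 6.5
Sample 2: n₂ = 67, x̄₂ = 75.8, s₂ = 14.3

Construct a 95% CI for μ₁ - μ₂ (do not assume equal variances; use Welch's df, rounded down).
(-45.50, -37.90)

Difference: x̄₁ - x̄₂ = -41.70
SE = √(s₁²/n₁ + s₂²/n₂) = √(6.5²/70 + 14.3²/67) = 1.9120
df = 91.27 → 91 (Welch–Satterthwaite, rounded down)
t* = 1.986

CI: -41.70 ± 1.986 · 1.9120 = -41.70 ± 3.80 = (-45.50, -37.90)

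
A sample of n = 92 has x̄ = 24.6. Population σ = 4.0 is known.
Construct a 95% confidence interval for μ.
(23.78, 25.42)

z-interval (σ known):
z* = 1.960 for 95% confidence

Margin of error = z* · σ/√n = 1.960 · 4.0/√92 = 0.82

CI: (24.6 - 0.82, 24.6 + 0.82) = (23.78, 25.42)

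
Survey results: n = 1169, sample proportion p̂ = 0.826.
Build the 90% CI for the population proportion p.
(0.808, 0.844)

Proportion CI:
SE = √(p̂(1-p̂)/n) = √(0.826 · 0.174 / 1169) = 0.01109

z* = 1.645
Margin = z* · SE = 1.645 · 0.01109 = 0.0182

CI: 0.826 ± 0.0182 = (0.808, 0.844)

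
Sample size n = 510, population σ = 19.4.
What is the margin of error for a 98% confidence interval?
Margin of error = 2.00

Margin of error = z* · σ/√n
= 2.326 · 19.4/√510
= 2.326 · 19.4/22.5832
= 2.00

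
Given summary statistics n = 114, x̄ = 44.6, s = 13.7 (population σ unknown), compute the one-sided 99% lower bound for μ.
μ ≥ 41.57

Lower bound (one-sided):
t* = 2.360 (one-sided for 99%)
Lower bound = x̄ - t* · s/√n = 44.6 - 2.360 · 13.7/√114 = 41.57

We are 99% confident that μ ≥ 41.57.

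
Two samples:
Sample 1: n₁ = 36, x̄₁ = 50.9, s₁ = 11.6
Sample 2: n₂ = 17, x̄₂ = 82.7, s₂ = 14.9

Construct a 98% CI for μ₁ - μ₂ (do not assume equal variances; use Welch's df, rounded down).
(-41.98, -21.62)

Difference: x̄₁ - x̄₂ = -31.80
SE = √(s₁²/n₁ + s₂²/n₂) = √(11.6²/36 + 14.9²/17) = 4.0984
df = 25.51 → 25 (Welch–Satterthwaite, rounded down)
t* = 2.485

CI: -31.80 ± 2.485 · 4.0984 = -31.80 ± 10.18 = (-41.98, -21.62)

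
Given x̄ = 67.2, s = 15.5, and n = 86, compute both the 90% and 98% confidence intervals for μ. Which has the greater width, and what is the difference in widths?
98% CI is wider by 2.37

df = 85
90% CI: t* = 1.663, (64.42, 69.98), width = 2 · t* · s/√n = 5.56
98% CI: t* = 2.371, (63.24, 71.16), width = 2 · t* · s/√n = 7.93

The 98% CI is wider by 7.93 - 5.56 = 2.37.
Higher confidence requires a wider interval.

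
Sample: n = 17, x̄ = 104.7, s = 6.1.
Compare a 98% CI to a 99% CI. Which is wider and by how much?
99% CI is wider by 1.00

df = 16
98% CI: t* = 2.583, (100.88, 108.52), width = 2 · t* · s/√n = 7.64
99% CI: t* = 2.921, (100.38, 109.02), width = 2 · t* · s/√n = 8.64

The 99% CI is wider by 8.64 - 7.64 = 1.00.
Higher confidence requires a wider interval.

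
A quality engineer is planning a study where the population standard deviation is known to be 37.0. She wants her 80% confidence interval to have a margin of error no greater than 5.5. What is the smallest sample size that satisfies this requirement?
n ≥ 75

For margin E ≤ 5.5:
n ≥ (z* · σ / E)²
n ≥ (1.282 · 37.0 / 5.5)²
n ≥ 74.38

Minimum n = 75 (rounding up)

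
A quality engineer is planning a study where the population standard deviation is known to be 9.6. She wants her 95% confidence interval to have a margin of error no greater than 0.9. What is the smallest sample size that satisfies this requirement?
n ≥ 438

For margin E ≤ 0.9:
n ≥ (z* · σ / E)²
n ≥ (1.960 · 9.6 / 0.9)²
n ≥ 437.09

Minimum n = 438 (rounding up)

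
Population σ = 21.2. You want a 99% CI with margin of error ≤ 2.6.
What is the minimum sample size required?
n ≥ 442

For margin E ≤ 2.6:
n ≥ (z* · σ / E)²
n ≥ (2.576 · 21.2 / 2.6)²
n ≥ 441.18

Minimum n = 442 (rounding up)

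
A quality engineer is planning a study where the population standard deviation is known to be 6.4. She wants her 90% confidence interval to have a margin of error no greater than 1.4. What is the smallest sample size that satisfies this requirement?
n ≥ 57

For margin E ≤ 1.4:
n ≥ (z* · σ / E)²
n ≥ (1.645 · 6.4 / 1.4)²
n ≥ 56.55

Minimum n = 57 (rounding up)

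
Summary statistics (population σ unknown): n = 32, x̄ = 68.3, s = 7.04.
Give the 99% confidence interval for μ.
(64.89, 71.71)

t-interval (σ unknown):
df = n - 1 = 31
t* = 2.744 for 99% confidence

Margin of error = t* · s/√n = 2.744 · 7.04/√32 = 3.41

CI: (64.89, 71.71)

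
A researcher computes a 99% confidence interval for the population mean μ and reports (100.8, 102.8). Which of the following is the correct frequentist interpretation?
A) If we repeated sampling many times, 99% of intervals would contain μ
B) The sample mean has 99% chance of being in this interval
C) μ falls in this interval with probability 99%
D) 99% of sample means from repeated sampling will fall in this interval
A

A) Correct — this is the frequentist long-run coverage interpretation.
B) Wrong — x̄ is observed and sits in the interval by construction.
C) Wrong — μ is fixed; the randomness lives in the interval, not in μ.
D) Wrong — coverage applies to intervals containing μ, not to future x̄ values.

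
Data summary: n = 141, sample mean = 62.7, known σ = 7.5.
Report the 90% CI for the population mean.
(61.66, 63.74)

z-interval (σ known):
z* = 1.645 for 90% confidence

Margin of error = z* · σ/√n = 1.645 · 7.5/√141 = 1.04

CI: (62.7 - 1.04, 62.7 + 1.04) = (61.66, 63.74)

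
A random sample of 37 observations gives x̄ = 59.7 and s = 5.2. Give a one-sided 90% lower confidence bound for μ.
μ ≥ 58.58

Lower bound (one-sided):
t* = 1.306 (one-sided for 90%)
Lower bound = x̄ - t* · s/√n = 59.7 - 1.306 · 5.2/√37 = 58.58

We are 90% confident that μ ≥ 58.58.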